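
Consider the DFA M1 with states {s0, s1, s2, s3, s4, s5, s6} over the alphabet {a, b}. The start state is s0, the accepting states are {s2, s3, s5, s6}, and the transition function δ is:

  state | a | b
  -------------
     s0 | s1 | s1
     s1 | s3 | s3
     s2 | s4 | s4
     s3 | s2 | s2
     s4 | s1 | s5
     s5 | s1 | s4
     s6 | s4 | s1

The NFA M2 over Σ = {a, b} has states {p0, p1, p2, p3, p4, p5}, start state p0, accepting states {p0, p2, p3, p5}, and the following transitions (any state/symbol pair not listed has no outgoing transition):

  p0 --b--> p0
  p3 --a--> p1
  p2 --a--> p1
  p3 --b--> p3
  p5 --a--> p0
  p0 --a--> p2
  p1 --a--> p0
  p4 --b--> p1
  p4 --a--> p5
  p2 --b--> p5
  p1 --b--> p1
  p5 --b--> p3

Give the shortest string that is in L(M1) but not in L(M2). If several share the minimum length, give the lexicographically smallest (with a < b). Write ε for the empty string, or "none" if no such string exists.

aa

The string aa is accepted by M1 but not by M2.
No shorter string lies in the difference, and aa is the lexicographically first length-2 string in L(M1) \ L(M2).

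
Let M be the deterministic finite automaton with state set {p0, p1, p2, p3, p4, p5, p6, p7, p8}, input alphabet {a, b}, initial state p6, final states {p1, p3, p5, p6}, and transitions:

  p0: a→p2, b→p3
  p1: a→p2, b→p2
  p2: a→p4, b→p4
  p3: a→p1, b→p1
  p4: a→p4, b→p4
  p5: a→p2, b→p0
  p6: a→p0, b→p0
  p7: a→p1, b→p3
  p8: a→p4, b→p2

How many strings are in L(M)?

The useful subgraph on states {p0, p1, p3, p6} is acyclic, so L(M) is finite; the longest accepting path visits 4 useful states, giving maximum string length 3.
Counting accepting paths from p6 by length: 1 of length 0, 2 of length 2, 4 of length 3. Total 7.

7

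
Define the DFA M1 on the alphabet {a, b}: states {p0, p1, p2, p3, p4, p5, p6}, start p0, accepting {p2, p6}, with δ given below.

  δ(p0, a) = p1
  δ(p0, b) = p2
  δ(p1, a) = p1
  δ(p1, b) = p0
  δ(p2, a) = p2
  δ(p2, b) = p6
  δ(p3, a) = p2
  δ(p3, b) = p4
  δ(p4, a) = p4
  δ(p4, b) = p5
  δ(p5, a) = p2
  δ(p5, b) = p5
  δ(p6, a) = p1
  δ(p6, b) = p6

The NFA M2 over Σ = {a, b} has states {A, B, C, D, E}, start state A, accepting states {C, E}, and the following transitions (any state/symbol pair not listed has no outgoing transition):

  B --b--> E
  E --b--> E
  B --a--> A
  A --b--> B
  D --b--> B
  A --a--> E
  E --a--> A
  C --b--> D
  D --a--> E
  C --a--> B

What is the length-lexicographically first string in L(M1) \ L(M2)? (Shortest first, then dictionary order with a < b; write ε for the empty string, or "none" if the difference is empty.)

The string b is accepted by M1 but not by M2.
No shorter string lies in the difference, and b is the lexicographically first length-1 string in L(M1) \ L(M2).

b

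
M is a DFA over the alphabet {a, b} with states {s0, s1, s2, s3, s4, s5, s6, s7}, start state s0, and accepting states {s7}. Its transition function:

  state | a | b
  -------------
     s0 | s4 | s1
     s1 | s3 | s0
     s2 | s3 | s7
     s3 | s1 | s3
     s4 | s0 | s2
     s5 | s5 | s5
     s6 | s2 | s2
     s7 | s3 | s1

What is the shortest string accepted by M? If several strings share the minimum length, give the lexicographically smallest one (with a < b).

A breadth-first search from s0 reaches an accepting state first via the path s0 → s4 → s2 → s7 on input abb.
No string of length < 3 is accepted (BFS exhausts all shorter strings without reaching an accepting state), and abb is the lexicographically least accepting string of length 3.

abb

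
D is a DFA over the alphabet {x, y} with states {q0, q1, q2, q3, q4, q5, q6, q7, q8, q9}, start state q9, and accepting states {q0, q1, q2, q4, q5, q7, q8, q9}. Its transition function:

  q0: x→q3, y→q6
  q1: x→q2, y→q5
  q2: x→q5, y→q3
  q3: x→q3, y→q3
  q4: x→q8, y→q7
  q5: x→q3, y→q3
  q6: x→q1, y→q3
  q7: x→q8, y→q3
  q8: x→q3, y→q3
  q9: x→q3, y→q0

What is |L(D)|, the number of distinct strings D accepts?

The useful subgraph on states {q0, q1, q2, q5, q6, q9} is acyclic, so L(D) is finite; the longest accepting path visits 6 useful states, giving maximum string length 5.
Counting accepting paths from q9 by length: 1 of length 0, 1 of length 1, 1 of length 3, 2 of length 4, 1 of length 5. Total 6.

6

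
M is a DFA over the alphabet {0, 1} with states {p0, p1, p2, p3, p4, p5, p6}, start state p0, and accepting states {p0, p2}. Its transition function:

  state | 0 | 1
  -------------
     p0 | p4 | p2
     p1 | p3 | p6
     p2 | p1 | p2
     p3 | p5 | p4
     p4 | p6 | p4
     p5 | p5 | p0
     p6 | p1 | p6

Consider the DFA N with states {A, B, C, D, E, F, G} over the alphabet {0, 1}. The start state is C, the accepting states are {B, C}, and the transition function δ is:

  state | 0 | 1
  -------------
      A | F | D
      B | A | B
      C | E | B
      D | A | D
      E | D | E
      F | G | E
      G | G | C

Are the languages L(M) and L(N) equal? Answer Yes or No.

Yes

Exploring the product automaton M × N from the start pair (p0, C), following both machines on each input symbol, reaches 7 state pairs: (p0, C), (p4, E), (p2, B), (p6, D), (p1, A), (p3, F), (p5, G).
M accepts in {p0, p2} and N accepts in {B, C}. In every reachable pair the two components are either both accepting — (p0, C), (p2, B) — or both non-accepting, so no string is accepted by exactly one of the machines: L(M) \ L(N) and L(N) \ L(M) are both empty.
Hence every string is accepted by M iff it is accepted by N, and the two languages coincide.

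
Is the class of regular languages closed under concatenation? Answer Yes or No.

Yes

If R₁ and R₂ are regular expressions for the two languages then R₁R₂ denotes L₁L₂; on automata, add ε-moves from every accepting state of an NFA for L₁ to the start state of an NFA for L₂ and keep only the second machine's accepting states.
So the regular languages are closed under concatenation.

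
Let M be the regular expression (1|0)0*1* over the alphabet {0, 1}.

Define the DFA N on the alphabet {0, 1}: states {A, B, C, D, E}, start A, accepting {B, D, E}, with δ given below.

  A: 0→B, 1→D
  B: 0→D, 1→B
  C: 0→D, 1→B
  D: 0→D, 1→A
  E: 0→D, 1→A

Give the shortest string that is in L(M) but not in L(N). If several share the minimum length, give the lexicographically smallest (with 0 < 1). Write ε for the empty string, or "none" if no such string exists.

11

The string 11 is accepted by M but not by N.
No shorter string lies in the difference, and 11 is the lexicographically first length-2 string in L(M) \ L(N).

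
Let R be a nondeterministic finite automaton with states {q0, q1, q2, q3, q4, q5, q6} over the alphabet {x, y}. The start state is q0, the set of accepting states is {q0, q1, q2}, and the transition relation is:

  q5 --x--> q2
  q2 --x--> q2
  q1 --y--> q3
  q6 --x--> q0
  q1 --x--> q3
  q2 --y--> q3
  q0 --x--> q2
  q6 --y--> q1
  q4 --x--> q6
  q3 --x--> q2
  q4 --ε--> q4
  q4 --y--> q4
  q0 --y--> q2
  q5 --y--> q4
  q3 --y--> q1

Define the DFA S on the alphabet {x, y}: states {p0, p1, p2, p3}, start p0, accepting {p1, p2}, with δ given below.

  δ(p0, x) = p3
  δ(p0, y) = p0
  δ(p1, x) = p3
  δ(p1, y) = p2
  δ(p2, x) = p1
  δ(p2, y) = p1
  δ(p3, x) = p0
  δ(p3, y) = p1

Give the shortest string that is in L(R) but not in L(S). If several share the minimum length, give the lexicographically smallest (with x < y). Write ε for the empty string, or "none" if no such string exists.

The empty string ε is accepted by R but not by S.
Since ε is the unique shortest string, it is the required witness.

ε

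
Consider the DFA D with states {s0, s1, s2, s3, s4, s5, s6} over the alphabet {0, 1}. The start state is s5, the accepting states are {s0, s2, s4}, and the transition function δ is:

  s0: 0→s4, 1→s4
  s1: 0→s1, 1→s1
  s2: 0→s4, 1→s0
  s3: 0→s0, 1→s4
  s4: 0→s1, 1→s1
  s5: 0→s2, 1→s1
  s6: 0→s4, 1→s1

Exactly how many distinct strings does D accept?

5

The useful subgraph on states {s0, s2, s4, s5} is acyclic, so L(D) is finite; the longest accepting path visits 4 useful states, giving maximum string length 3.
Counting accepting paths from s5 by length: 1 of length 1, 2 of length 2, 2 of length 3. Total 5.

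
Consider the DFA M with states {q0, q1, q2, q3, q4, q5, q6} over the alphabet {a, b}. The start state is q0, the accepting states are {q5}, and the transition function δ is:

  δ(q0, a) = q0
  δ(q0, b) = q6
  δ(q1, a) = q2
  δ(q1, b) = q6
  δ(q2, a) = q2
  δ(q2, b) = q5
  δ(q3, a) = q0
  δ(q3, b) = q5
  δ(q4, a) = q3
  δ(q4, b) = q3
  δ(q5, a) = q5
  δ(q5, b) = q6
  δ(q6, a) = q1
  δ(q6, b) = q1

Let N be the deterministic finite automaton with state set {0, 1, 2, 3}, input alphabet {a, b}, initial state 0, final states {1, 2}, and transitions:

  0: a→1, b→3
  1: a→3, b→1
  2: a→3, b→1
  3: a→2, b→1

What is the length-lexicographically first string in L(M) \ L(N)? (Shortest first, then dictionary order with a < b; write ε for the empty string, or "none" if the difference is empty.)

baaba

The string baaba is accepted by M but not by N.
No shorter string lies in the difference, and baaba is the lexicographically first length-5 string in L(M) \ L(N).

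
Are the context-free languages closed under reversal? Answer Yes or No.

Yes

Reversing the right-hand side of every production of a context-free grammar for L gives a context-free grammar for Lᴿ (induction on derivation length).
So the context-free languages are closed under reversal.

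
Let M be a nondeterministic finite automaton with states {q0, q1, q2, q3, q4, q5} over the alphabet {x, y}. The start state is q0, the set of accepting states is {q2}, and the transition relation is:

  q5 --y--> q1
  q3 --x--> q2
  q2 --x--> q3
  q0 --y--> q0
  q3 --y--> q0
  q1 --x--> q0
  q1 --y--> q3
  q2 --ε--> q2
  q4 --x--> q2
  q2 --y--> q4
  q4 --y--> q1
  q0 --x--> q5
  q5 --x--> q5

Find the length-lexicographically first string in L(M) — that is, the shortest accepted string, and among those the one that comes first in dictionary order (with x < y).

xyyx

A breadth-first search from q0 reaches an accepting state first via the path q0 → q5 → q1 → q3 → q2 on input xyyx.
No string of length < 4 is accepted (BFS exhausts all shorter strings without reaching an accepting state), and xyyx is the lexicographically least accepting string of length 4.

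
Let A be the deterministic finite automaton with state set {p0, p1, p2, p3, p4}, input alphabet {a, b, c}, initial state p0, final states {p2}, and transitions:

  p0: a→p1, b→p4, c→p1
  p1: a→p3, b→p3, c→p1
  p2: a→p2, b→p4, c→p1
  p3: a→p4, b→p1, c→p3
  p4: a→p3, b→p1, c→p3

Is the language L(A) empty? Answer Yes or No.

Yes

The states reachable from the start state are {p0, p1, p3, p4}.
None of the accepting states {p2} is reachable, so no string is accepted and L(A) = ∅.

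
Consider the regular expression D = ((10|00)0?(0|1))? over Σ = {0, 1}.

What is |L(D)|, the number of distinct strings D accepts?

9

The expression has no Kleene star, so L(D) is finite. Expanding the alternatives gives {ε, 000, 001, 100, 101, 0000, 0001, 1000, 1001}.
That is 1 of length 0, 4 of length 3, 4 of length 4: 9 strings in all.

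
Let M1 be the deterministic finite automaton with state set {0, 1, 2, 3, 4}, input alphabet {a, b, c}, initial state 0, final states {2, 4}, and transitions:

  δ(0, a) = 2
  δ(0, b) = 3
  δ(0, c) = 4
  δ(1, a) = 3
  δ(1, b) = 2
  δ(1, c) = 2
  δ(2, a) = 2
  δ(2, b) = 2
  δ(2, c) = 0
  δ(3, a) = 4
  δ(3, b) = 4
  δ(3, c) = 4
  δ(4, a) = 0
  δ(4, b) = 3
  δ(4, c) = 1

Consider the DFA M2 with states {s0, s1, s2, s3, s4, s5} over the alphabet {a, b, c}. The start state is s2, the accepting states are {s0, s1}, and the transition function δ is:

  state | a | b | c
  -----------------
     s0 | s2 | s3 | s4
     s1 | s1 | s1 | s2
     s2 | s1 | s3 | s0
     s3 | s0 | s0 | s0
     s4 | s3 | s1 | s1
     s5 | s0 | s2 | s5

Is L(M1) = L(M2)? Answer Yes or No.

Yes

Exploring the product automaton M1 × M2 from the start pair (0, s2), following both machines on each input symbol, reaches 5 state pairs: (0, s2), (2, s1), (3, s3), (4, s0), (1, s4).
M1 accepts in {2, 4} and M2 accepts in {s0, s1}. In every reachable pair the two components are either both accepting — (2, s1), (4, s0) — or both non-accepting, so no string is accepted by exactly one of the machines: L(M1) \ L(M2) and L(M2) \ L(M1) are both empty.
Hence every string is accepted by M1 iff it is accepted by M2, and the two languages coincide.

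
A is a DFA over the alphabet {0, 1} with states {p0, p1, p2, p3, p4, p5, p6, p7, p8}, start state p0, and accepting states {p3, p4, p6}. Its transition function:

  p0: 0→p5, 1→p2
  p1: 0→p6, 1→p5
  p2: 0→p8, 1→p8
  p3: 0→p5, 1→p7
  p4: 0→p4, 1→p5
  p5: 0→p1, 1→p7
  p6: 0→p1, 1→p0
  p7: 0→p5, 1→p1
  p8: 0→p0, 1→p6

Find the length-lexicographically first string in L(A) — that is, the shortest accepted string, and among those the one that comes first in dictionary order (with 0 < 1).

000

A breadth-first search from p0 reaches an accepting state first via the path p0 → p5 → p1 → p6 on input 000.
No string of length < 3 is accepted (BFS exhausts all shorter strings without reaching an accepting state), and 000 is the lexicographically least accepting string of length 3.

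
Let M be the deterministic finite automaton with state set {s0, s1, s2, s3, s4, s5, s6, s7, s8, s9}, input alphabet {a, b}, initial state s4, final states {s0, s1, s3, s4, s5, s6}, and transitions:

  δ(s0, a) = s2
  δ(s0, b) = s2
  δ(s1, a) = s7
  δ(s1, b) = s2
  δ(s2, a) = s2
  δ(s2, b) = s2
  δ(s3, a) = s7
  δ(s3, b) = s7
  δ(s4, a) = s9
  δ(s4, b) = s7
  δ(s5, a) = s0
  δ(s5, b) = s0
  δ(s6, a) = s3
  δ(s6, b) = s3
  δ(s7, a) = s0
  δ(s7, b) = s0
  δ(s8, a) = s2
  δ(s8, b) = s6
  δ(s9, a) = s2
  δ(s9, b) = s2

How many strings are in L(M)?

3

The useful subgraph on states {s0, s4, s7} is acyclic, so L(M) is finite; the longest accepting path visits 3 useful states, giving maximum string length 2.
Counting accepting paths from s4 by length: 1 of length 0, 2 of length 2. Total 3.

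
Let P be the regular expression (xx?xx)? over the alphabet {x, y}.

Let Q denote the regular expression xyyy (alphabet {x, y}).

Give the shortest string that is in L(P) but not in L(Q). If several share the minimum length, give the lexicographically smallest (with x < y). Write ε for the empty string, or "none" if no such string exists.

The empty string ε is accepted by P but not by Q.
Since ε is the unique shortest string, it is the required witness.

ε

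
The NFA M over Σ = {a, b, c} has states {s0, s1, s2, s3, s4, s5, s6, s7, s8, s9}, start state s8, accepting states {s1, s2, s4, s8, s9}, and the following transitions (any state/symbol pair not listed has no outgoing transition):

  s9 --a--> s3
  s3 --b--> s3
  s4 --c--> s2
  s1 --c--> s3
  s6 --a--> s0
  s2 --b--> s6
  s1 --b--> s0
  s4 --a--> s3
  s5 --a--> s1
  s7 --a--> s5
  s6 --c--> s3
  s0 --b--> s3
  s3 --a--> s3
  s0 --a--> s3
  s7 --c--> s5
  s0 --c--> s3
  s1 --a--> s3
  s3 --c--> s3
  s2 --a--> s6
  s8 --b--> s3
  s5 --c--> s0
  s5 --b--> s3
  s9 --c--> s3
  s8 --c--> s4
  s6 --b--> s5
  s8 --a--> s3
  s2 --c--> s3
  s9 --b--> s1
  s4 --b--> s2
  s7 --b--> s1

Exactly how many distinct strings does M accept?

The useful subgraph on states {s1, s2, s4, s5, s6, s8} is acyclic, so L(M) is finite; the longest accepting path visits 6 useful states, giving maximum string length 5.
Counting accepting paths from s8 by length: 1 of length 0, 1 of length 1, 2 of length 2, 4 of length 5. Total 8.

8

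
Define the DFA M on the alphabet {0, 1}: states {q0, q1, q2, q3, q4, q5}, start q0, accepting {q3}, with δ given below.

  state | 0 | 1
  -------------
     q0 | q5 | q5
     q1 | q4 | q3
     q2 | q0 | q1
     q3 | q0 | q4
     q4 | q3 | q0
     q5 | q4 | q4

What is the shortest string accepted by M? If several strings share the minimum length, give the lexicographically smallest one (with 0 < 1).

000

A breadth-first search from q0 reaches an accepting state first via the path q0 → q5 → q4 → q3 on input 000.
No string of length < 3 is accepted (BFS exhausts all shorter strings without reaching an accepting state), and 000 is the lexicographically least accepting string of length 3.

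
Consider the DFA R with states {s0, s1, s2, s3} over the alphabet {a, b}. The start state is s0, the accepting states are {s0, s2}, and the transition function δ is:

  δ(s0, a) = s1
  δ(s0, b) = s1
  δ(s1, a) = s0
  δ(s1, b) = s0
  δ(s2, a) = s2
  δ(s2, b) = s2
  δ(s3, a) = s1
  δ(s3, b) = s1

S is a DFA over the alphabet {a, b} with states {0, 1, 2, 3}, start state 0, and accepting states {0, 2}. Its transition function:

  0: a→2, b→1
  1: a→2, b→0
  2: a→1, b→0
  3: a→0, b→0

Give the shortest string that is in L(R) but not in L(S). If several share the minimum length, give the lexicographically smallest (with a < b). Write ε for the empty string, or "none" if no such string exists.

The string aa is accepted by R but not by S.
No shorter string lies in the difference, and aa is the lexicographically first length-2 string in L(R) \ L(S).

aa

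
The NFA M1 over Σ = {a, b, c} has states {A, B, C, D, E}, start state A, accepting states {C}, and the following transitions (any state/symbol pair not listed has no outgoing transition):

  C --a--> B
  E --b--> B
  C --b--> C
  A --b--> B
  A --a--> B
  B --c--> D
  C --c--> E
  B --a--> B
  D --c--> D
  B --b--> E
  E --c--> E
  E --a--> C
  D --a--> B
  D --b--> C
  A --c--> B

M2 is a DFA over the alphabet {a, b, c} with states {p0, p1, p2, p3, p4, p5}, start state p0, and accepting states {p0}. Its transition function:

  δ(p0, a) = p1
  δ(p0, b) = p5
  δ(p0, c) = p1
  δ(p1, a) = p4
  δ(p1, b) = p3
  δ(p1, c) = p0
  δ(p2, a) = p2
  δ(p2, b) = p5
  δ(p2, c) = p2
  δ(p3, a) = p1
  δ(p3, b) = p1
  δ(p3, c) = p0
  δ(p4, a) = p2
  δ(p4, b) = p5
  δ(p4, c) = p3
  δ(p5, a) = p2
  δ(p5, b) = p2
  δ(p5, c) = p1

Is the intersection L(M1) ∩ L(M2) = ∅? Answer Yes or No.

Yes

Exploring the product automaton M1 × M2 from the start pair (A, p0), following both machines on each input symbol, reaches 20 state pairs: (A, p0), (B, p1), (B, p5), (B, p4), (E, p3), (D, p0), (B, p2), (E, p2), (D, p1), (E, p5), (D, p3), (C, p1), (E, p0), (C, p5), (D, p2), (C, p2), (C, p3), (E, p1), (C, p4), (B, p3).
M1 accepts in {C} and M2 accepts in {p0}; no reachable pair has both components accepting, so no string drives both machines to acceptance simultaneously and L(M1) ∩ L(M2) = ∅.
So no string is accepted by both, and the intersection is empty.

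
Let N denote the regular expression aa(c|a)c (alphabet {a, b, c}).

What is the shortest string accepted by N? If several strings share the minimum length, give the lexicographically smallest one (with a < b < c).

aaac

By inspection of the expression, no string of length less than 4 matches, and aaac is the lexicographically first match of length 4.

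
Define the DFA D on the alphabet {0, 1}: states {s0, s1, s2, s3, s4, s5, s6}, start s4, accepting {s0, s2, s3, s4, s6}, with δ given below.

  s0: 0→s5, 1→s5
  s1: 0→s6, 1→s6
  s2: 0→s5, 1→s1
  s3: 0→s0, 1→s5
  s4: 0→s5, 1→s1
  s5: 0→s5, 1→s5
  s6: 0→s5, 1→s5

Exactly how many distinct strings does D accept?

The useful subgraph on states {s1, s4, s6} is acyclic, so L(D) is finite; the longest accepting path visits 3 useful states, giving maximum string length 2.
Counting accepting paths from s4 by length: 1 of length 0, 2 of length 2. Total 3.

3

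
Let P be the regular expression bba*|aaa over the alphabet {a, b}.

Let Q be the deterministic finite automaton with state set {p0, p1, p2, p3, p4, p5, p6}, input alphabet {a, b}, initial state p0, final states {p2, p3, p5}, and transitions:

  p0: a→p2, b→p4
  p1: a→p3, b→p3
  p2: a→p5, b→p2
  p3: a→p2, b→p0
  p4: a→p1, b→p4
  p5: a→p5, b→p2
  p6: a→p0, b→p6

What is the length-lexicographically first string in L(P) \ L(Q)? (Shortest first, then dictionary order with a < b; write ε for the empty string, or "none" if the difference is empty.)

The string bb is accepted by P but not by Q.
No shorter string lies in the difference, and bb is the lexicographically first length-2 string in L(P) \ L(Q).

bb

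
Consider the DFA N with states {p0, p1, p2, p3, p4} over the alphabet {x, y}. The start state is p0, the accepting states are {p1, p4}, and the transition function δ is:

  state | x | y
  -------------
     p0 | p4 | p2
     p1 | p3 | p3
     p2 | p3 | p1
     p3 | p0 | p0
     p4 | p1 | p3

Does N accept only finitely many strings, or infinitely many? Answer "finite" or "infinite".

State p0 is reachable from the start and can reach an accepting state, and it lies on the cycle p0 → p2 → p1 → p3 → p0.
Traversing that cycle any number of times yields accepted strings of unbounded length, so the language is infinite.

infinite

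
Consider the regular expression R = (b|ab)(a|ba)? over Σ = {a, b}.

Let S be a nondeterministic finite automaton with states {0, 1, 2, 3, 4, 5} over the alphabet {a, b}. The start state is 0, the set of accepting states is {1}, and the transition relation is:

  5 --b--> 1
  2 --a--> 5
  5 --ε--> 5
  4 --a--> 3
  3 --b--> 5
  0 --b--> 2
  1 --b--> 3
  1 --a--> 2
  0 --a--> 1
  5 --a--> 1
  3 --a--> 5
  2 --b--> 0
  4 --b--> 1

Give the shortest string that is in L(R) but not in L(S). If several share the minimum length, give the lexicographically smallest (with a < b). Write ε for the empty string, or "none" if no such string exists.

The string b is accepted by R but not by S.
No shorter string lies in the difference, and b is the lexicographically first length-1 string in L(R) \ L(S).

b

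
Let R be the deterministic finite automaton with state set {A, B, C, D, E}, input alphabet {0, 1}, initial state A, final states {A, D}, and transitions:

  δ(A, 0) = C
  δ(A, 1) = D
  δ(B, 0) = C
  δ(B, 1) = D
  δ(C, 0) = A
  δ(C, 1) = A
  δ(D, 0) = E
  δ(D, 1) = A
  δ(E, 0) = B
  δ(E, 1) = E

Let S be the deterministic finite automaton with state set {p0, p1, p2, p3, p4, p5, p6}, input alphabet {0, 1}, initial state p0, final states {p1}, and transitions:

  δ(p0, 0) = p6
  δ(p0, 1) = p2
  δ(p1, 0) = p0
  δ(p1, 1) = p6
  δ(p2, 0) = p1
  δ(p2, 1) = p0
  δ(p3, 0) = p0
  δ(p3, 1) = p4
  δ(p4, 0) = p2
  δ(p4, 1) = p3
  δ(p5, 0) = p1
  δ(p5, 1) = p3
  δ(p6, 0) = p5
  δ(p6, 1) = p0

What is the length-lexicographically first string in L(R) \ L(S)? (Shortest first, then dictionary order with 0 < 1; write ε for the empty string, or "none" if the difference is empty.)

The empty string ε is accepted by R but not by S.
Since ε is the unique shortest string, it is the required witness.

ε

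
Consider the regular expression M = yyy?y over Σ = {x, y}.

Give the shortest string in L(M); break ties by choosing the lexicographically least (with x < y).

yyy

By inspection of the expression, no string of length less than 3 matches, and yyy is the lexicographically first match of length 3.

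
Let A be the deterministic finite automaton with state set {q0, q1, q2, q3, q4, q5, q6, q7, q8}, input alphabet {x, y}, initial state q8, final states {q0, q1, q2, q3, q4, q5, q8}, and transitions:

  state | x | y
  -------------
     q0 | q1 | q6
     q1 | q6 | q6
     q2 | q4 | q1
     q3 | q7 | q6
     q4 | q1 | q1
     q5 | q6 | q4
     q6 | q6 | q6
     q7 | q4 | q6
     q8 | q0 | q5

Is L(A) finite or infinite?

The useful states (reachable from q8 and able to reach an accepting state) are {q0, q1, q4, q5, q8}.
Restricted to these states the transition graph has no cycle, so every accepting path has bounded length and L is finite.

finite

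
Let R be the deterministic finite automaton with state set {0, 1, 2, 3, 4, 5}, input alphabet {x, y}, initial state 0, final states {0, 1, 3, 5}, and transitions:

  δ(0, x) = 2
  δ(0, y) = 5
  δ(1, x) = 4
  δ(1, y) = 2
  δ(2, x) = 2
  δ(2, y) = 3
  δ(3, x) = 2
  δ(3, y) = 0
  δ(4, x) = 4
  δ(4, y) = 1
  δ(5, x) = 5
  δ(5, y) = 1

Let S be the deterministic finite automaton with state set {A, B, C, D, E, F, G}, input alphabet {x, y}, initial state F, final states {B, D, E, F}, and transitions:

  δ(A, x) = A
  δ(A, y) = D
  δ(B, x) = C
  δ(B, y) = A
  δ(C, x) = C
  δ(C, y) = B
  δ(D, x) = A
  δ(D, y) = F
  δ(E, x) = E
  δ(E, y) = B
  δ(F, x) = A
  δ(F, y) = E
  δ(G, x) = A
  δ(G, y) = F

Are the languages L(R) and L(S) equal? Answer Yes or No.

Yes

Exploring the product automaton R × S from the start pair (0, F), following both machines on each input symbol, reaches 6 state pairs: (0, F), (2, A), (5, E), (3, D), (1, B), (4, C).
R accepts in {0, 1, 3, 5} and S accepts in {B, D, E, F}. In every reachable pair the two components are either both accepting — (0, F), (5, E), (3, D), (1, B) — or both non-accepting, so no string is accepted by exactly one of the machines: L(R) \ L(S) and L(S) \ L(R) are both empty.
Hence every string is accepted by R iff it is accepted by S, and the two languages coincide.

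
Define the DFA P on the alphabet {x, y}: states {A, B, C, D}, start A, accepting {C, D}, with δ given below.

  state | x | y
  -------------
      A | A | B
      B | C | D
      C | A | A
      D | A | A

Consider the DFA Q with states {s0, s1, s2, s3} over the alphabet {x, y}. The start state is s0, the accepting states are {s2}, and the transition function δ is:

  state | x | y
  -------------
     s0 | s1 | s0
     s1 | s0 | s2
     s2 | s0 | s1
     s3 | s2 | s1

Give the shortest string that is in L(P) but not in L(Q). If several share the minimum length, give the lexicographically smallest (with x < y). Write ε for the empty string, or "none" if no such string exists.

The string yx is accepted by P but not by Q.
No shorter string lies in the difference, and yx is the lexicographically first length-2 string in L(P) \ L(Q).

yx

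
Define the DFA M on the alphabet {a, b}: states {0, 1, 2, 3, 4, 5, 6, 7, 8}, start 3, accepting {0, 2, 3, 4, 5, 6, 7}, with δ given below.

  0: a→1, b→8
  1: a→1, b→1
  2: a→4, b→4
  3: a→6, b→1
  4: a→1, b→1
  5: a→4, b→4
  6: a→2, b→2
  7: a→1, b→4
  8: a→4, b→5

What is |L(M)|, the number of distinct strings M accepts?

8

The useful subgraph on states {2, 3, 4, 6} is acyclic, so L(M) is finite; the longest accepting path visits 4 useful states, giving maximum string length 3.
Counting accepting paths from 3 by length: 1 of length 0, 1 of length 1, 2 of length 2, 4 of length 3. Total 8.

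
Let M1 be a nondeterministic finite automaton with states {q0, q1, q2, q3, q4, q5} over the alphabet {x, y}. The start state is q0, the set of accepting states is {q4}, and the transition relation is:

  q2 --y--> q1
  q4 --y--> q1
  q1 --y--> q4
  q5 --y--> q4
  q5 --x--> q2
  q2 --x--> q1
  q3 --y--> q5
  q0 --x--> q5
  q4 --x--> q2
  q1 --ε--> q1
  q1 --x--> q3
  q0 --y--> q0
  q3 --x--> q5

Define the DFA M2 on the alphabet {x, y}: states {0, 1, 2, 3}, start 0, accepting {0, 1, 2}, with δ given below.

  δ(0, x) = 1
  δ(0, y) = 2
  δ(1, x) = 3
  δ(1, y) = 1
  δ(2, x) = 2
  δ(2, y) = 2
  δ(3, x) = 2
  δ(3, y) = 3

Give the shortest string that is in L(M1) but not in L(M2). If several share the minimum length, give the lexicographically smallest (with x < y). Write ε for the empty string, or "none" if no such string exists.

xxyy

The string xxyy is accepted by M1 but not by M2.
No shorter string lies in the difference, and xxyy is the lexicographically first length-4 string in L(M1) \ L(M2).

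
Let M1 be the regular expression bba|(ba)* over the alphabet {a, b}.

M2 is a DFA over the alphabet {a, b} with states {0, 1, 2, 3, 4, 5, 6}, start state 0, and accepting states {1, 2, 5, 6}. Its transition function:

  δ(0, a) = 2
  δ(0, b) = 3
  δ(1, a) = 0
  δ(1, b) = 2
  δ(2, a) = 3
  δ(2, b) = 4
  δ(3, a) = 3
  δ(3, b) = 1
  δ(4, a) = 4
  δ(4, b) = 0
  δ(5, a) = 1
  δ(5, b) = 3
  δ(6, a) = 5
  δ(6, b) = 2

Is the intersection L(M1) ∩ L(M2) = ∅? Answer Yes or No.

Yes

Converting the expression M1 to a DFA (subset construction, then merging equivalent states) gives the minimal DFA with states {r0, r1, r2, r3, r4, r5, r6}, start state r0, accepting states {r0, r3, r6} and transitions r0: a→r1, b→r2; r1: a→r1, b→r1; r2: a→r3, b→r4; r3: a→r1, b→r5; r4: a→r6, b→r1; r5: a→r3, b→r1; r6: a→r1, b→r1.
Exploring the product automaton M1 × M2 from the start pair (r0, 0), following both machines on each input symbol, reaches 13 state pairs: (r0, 0), (r1, 2), (r2, 3), (r1, 3), (r1, 4), (r3, 3), (r4, 1), (r1, 1), (r1, 0), (r5, 1), (r6, 0), (r3, 0), (r5, 3).
M1 accepts in {r0, r3, r6} and M2 accepts in {1, 2, 5, 6}; no reachable pair has both components accepting, so no string drives both machines to acceptance simultaneously and L(M1) ∩ L(M2) = ∅.
So no string is accepted by both, and the intersection is empty.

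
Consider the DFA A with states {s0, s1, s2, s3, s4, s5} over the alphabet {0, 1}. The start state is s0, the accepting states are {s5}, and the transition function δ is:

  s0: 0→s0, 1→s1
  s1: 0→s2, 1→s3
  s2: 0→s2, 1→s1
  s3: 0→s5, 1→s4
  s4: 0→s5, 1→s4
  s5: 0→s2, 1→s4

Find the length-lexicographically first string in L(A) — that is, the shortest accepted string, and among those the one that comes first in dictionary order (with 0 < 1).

A breadth-first search from s0 reaches an accepting state first via the path s0 → s1 → s3 → s5 on input 110.
No string of length < 3 is accepted (BFS exhausts all shorter strings without reaching an accepting state), and 110 is the lexicographically least accepting string of length 3.

110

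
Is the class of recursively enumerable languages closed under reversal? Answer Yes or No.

Reverse the input and run the recogniser for L on it; this accepts exactly Lᴿ.
So the recursively enumerable languages are closed under reversal.

Yes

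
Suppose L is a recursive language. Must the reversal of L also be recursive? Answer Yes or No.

Reverse the input on the tape and then run the decider for L; this halts and accepts exactly Lᴿ.
So the recursive languages are closed under reversal.

Yes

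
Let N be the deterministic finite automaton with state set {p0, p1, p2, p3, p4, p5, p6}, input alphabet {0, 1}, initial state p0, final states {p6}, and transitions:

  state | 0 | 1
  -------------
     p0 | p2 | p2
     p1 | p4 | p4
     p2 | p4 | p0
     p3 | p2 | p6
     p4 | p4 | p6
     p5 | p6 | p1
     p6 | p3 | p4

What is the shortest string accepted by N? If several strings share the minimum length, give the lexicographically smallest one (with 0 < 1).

A breadth-first search from p0 reaches an accepting state first via the path p0 → p2 → p4 → p6 on input 001.
No string of length < 3 is accepted (BFS exhausts all shorter strings without reaching an accepting state), and 001 is the lexicographically least accepting string of length 3.

001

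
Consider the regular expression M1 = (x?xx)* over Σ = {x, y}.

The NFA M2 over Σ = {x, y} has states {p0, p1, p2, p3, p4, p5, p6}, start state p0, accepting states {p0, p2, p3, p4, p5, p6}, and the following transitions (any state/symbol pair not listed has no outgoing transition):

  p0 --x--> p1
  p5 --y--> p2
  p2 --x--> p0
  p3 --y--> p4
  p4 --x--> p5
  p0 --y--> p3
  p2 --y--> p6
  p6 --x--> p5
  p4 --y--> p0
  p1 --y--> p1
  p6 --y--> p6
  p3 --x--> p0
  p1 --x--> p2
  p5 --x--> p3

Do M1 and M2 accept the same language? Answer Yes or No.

The string xxxx is accepted by M1 but rejected by M2.
So L(M1) ≠ L(M2).

No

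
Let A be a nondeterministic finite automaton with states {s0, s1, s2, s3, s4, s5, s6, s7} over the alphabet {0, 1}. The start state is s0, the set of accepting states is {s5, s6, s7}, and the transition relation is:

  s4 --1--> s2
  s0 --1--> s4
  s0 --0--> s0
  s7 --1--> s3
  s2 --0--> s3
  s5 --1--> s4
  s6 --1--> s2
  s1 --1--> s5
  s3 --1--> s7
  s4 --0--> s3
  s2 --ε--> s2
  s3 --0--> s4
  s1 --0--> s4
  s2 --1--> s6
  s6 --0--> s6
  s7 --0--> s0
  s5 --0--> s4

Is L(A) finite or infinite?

State s0 is reachable from the start and can reach an accepting state, and it lies on the cycle s0 → s0.
Traversing that cycle any number of times yields accepted strings of unbounded length, so the language is infinite.

infinite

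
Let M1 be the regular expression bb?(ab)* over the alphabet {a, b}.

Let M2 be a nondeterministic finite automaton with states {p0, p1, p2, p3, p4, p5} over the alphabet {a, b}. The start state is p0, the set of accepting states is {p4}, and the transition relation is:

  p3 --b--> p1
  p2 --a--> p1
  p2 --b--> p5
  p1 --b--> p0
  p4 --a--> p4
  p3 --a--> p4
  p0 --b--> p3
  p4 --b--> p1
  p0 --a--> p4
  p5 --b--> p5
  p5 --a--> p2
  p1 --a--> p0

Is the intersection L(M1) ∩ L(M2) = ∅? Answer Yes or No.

Converting the expression M1 to a DFA (subset construction, then merging equivalent states) gives the minimal DFA with states {r0, r1, r2, r3, r4}, start state r0, accepting states {r2, r4} and transitions r0: a→r1, b→r2; r1: a→r1, b→r1; r2: a→r3, b→r4; r3: a→r1, b→r4; r4: a→r3, b→r1.
Exploring the product automaton M1 × M2 from the start pair (r0, p0), following both machines on each input symbol, reaches 10 state pairs: (r0, p0), (r1, p4), (r2, p3), (r1, p1), (r3, p4), (r4, p1), (r1, p0), (r3, p0), (r1, p3), (r4, p3).
M1 accepts in {r2, r4} and M2 accepts in {p4}; no reachable pair has both components accepting, so no string drives both machines to acceptance simultaneously and L(M1) ∩ L(M2) = ∅.
So no string is accepted by both, and the intersection is empty.

Yes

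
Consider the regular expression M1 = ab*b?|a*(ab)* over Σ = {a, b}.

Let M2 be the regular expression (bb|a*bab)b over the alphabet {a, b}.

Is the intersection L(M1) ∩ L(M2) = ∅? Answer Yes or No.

Yes

Converting the expression M1 to a DFA (subset construction, then merging equivalent states) gives the minimal DFA with states {r0, r1, r2, r3, r4, r5, r6, r7}, start state r0, accepting states {r0, r1, r3, r4, r5, r7} and transitions r0: a→r1, b→r2; r1: a→r3, b→r4; r2: a→r2, b→r2; r3: a→r3, b→r5; r4: a→r6, b→r7; r5: a→r6, b→r2; r6: a→r2, b→r5; r7: a→r2, b→r7.
Converting the expression M2 to a DFA (subset construction, then merging equivalent states) gives the minimal DFA with states {t0, t1, t2, t3, t4, t5, t6, t7}, start state t0, accepting states {t7} and transitions t0: a→t1, b→t2; t1: a→t1, b→t3; t2: a→t4, b→t5; t3: a→t4, b→t6; t4: a→t6, b→t5; t5: a→t6, b→t7; t6: a→t6, b→t6; t7: a→t6, b→t6.
Exploring the product automaton M1 × M2 from the start pair (r0, t0), following both machines on each input symbol, reaches 15 state pairs: (r0, t0), (r1, t1), (r2, t2), (r3, t1), (r4, t3), (r2, t4), (r2, t5), (r5, t3), (r6, t4), (r7, t6), (r2, t6), (r2, t7), (r5, t5), (r6, t6), (r5, t6).
M1 accepts in {r0, r1, r3, r4, r5, r7} and M2 accepts in {t7}; no reachable pair has both components accepting, so no string drives both machines to acceptance simultaneously and L(M1) ∩ L(M2) = ∅.
So no string is accepted by both, and the intersection is empty.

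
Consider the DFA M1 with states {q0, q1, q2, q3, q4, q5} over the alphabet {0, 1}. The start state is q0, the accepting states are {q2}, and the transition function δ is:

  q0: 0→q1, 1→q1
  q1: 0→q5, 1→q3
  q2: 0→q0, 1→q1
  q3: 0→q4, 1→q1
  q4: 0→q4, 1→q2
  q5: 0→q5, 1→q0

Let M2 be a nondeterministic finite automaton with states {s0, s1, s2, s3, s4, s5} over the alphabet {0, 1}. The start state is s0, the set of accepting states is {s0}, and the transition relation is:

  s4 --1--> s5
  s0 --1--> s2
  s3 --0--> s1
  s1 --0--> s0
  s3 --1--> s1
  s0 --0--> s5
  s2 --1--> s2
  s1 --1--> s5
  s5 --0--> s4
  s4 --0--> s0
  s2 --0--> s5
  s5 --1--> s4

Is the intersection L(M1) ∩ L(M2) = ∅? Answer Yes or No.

Exploring the product automaton M1 × M2 from the start pair (q0, s0), following both machines on each input symbol, reaches 20 state pairs: (q0, s0), (q1, s5), (q1, s2), (q5, s4), (q3, s4), (q5, s5), (q3, s2), (q5, s0), (q0, s5), (q4, s0), (q0, s4), (q4, s5), (q0, s2), (q1, s4), (q2, s2), (q1, s0), (q4, s4), (q2, s4), (q3, s5), (q2, s5).
M1 accepts in {q2} and M2 accepts in {s0}; no reachable pair has both components accepting, so no string drives both machines to acceptance simultaneously and L(M1) ∩ L(M2) = ∅.
So no string is accepted by both, and the intersection is empty.

Yes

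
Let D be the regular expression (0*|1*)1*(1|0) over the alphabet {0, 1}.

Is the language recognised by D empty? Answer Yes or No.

The string 0 matches the expression, so it belongs to L(D).
Since L(D) contains at least one string, it is not empty.

No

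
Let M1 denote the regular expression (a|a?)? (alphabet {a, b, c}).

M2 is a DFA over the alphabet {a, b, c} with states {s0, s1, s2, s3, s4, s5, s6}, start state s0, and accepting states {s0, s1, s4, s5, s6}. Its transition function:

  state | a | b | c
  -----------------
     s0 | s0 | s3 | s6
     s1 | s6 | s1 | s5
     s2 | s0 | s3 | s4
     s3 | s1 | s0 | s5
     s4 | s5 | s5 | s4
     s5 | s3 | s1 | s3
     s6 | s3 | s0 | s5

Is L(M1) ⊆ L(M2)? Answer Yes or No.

Converting the expression M1 to a DFA (subset construction, then merging equivalent states) gives the minimal DFA with states {r0, r1, r2}, start state r0, accepting states {r0, r1} and transitions r0: a→r1, b→r2, c→r2; r1: a→r2, b→r2, c→r2; r2: a→r2, b→r2, c→r2.
Exploring the product automaton M1 × M2 from the start pair (r0, s0), following both machines on each input symbol, reaches 7 state pairs: (r0, s0), (r1, s0), (r2, s3), (r2, s6), (r2, s0), (r2, s1), (r2, s5).
M1 accepts in {r0, r1} and M2 accepts in {s0, s1, s4, s5, s6}. The reachable pairs whose M1-component is accepting are (r0, s0), (r1, s0); in each of them the M2-component is accepting too, so the product for L(M1) \ L(M2) (M1-component accepting, M2-component rejecting) has no reachable accepting pair and the difference is empty.
Hence every string in L(M1) is also in L(M2).

Yes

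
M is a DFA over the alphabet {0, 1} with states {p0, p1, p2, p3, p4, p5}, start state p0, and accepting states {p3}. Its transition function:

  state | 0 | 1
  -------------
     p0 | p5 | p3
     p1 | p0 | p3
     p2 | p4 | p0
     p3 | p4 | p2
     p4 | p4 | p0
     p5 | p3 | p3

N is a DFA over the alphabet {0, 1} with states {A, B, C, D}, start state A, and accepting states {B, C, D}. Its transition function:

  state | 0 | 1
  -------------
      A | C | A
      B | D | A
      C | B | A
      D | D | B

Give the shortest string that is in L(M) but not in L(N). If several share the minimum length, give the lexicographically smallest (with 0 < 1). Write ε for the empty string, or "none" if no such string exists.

The string 1 is accepted by M but not by N.
No shorter string lies in the difference, and 1 is the lexicographically first length-1 string in L(M) \ L(N).

1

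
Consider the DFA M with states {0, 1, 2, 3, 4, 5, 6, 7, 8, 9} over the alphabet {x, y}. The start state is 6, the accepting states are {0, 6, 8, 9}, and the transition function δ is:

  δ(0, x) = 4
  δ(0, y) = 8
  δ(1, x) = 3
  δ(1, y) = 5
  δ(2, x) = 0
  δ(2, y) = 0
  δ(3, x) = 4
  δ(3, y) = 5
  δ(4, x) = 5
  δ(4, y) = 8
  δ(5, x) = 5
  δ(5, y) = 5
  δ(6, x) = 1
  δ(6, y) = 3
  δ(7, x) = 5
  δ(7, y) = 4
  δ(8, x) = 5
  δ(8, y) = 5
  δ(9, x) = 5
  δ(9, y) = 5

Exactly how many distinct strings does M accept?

3

The useful subgraph on states {1, 3, 4, 6, 8} is acyclic, so L(M) is finite; the longest accepting path visits 5 useful states, giving maximum string length 4.
Counting accepting paths from 6 by length: 1 of length 0, 1 of length 3, 1 of length 4. Total 3.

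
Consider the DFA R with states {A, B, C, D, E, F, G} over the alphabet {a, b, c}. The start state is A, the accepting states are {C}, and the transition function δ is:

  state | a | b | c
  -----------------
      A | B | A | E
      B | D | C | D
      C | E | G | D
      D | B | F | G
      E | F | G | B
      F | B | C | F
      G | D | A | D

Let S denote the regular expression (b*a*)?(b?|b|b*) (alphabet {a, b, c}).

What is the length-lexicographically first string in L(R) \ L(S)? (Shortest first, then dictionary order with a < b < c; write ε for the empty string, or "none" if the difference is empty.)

The string cab is accepted by R but not by S.
No shorter string lies in the difference, and cab is the lexicographically first length-3 string in L(R) \ L(S).

cab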